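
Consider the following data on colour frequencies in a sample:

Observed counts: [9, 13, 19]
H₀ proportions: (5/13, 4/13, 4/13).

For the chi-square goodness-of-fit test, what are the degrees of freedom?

df = k − 1 = 3 − 1 = 2

degrees of freedom = 2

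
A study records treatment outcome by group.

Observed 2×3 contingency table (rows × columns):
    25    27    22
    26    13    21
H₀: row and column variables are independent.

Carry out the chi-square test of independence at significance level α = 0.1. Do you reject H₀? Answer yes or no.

reject H₀: no

Row totals [74, 60], col totals [51, 40, 43], n=134
χ² = (25−28.16)²/28.16 + (27−22.09)²/22.09 + (22−23.75)²/23.75 + (26−22.84)²/22.84 + (13−17.91)²/17.91 + (21−19.25)²/19.25 = 3.5186
df = 2
p-value (upper-tail) = 0.17217
At α=0.1: p ≥ α → fail to reject H₀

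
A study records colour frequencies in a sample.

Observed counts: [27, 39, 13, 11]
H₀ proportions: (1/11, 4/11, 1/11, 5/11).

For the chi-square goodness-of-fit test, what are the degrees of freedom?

df = k − 1 = 4 − 1 = 3

degrees of freedom = 3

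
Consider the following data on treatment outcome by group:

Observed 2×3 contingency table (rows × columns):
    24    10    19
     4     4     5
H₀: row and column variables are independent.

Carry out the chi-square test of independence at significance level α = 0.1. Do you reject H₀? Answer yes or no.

Row totals [53, 13], col totals [28, 14, 24], n=66
χ² = (24−22.48)²/22.48 + (10−11.24)²/11.24 + (19−19.27)²/19.27 + (4−5.52)²/5.52 + (4−2.76)²/2.76 + (5−4.73)²/4.73 = 1.2350
df = 2
p-value (upper-tail) = 0.53929
At α=0.1: p ≥ α → fail to reject H₀

reject H₀: no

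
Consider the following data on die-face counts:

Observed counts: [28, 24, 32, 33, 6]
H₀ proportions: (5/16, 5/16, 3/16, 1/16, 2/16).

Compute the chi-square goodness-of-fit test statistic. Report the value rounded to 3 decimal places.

test statistic = 100.783

n = 123; E_i = n·p_i = [38.44, 38.44, 23.06, 7.69, 15.38]
χ² = (28−38.44)²/38.44 + (24−38.44)²/38.44 + (32−23.06)²/23.06 + (33−7.69)²/7.69 + (6−15.38)²/15.38 = 100.7832
df = 4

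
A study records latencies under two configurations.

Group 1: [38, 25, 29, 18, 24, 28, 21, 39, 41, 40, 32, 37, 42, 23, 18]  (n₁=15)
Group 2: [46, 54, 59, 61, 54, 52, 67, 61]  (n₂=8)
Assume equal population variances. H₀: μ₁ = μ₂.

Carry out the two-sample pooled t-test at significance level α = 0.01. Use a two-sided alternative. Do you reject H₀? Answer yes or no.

x̄₁=30.333, s₁=8.641, n₁=15
x̄₂=56.750, s₂=6.541, n₂=8
s_p² = [14·8.641² + 7·6.541²]/21 = 64.0397
SE = √(s_p²·(1/15+1/8)) = 3.5035
t = (30.333−56.750)/3.5035 = -7.5402
df = 21
p-value (two-sided) = 0.00000
At α=0.01: p < α → reject H₀

reject H₀: yes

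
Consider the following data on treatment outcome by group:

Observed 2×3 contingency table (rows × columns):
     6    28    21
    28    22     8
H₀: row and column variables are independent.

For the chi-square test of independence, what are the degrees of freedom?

df = (r−1)(c−1) = (2−1)·(3−1) = 2

degrees of freedom = 2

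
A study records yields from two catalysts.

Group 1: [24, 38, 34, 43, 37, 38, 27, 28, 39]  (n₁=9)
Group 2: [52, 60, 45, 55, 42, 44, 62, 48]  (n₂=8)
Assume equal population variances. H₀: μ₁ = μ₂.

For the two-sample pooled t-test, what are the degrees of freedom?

degrees of freedom = 15

df = n₁ + n₂ − 2 = 9 + 8 − 2 = 15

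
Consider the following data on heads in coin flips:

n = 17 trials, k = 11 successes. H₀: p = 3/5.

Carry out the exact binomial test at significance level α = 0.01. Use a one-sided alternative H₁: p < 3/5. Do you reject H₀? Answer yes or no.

Exact binomial: n=17, k=11, p₀=3/5=0.6000
P(X≤11) from Σ C(n,i)·p₀^i·(1−p₀)^(n−i)
p-value (one-sided, H₁ less) = 0.73607
At α=0.01: p ≥ α → fail to reject H₀

reject H₀: no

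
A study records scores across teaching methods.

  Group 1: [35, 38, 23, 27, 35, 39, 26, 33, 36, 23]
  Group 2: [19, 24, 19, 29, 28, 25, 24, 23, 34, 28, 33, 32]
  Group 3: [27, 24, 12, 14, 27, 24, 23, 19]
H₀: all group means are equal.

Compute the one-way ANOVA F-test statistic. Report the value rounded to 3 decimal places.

Group means [31.50, 26.50, 21.25], grand mean 26.767
SSB = Σnᵢ(x̄ᵢ−x̄)² = 468.367; SSW = ΣΣ(x−x̄ᵢ)² = 847.000
MSB = 468.367/2 = 234.1833; MSW = 847.000/27 = 31.3704
F = MSB/MSW = 7.4651
df = (2, 27)

test statistic = 7.465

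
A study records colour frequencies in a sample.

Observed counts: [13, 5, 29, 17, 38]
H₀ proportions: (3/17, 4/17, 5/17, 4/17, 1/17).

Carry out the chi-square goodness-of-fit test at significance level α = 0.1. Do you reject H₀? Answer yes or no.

reject H₀: yes

n = 102; E_i = n·p_i = [18.00, 24.00, 30.00, 24.00, 6.00]
χ² = (13−18.00)²/18.00 + (5−24.00)²/24.00 + (29−30.00)²/30.00 + (17−24.00)²/24.00 + (38−6.00)²/6.00 = 189.1722
df = 4
p-value (upper-tail) = 0.00000
At α=0.1: p < α → reject H₀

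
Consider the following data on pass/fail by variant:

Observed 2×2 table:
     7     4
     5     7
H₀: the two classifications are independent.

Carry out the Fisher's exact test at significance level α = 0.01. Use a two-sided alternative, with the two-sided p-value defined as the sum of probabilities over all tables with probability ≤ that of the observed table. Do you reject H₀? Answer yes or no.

Margins: r₁=11, r₂=12, c₁=12, c₂=11, n=23
p_obs = C(11,7)·C(12,5)/C(23,12); sum pmf over tables with pmf ≤ p_obs
p-value (two-sided) = 0.41365
At α=0.01: p ≥ α → fail to reject H₀

reject H₀: no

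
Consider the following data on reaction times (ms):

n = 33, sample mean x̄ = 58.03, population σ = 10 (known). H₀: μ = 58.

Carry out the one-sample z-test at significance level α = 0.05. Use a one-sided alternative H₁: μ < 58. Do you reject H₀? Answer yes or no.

reject H₀: no

SE = σ/√n = 10/√33 = 1.7408
z = (x̄−μ₀)/SE = (58.03−58)/1.7408 = 0.0172
p-value (one-sided, H₁ less) = 0.50687
At α=0.05: p ≥ α → fail to reject H₀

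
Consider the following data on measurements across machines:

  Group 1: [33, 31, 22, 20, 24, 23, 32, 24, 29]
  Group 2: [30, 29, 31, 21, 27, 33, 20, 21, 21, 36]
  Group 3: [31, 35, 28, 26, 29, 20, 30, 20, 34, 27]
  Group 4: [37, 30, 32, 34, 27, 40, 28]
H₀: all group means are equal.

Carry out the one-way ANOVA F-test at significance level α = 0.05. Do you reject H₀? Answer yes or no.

Group means [26.44, 26.90, 28.00, 32.57], grand mean 28.194
SSB = Σnᵢ(x̄ᵢ−x̄)² = 178.802; SSW = ΣΣ(x−x̄ᵢ)² = 856.837
MSB = 178.802/3 = 59.6008; MSW = 856.837/32 = 26.7761
F = MSB/MSW = 2.2259
df = (3, 32)
p-value (upper-tail) = 0.10422
At α=0.05: p ≥ α → fail to reject H₀

reject H₀: no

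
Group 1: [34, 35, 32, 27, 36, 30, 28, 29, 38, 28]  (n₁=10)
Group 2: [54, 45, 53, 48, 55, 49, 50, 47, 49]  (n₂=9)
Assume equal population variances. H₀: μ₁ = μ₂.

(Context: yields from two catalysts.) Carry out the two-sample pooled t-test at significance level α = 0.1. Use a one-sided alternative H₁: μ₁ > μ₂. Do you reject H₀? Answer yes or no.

reject H₀: no

x̄₁=31.700, s₁=3.860, n₁=10
x̄₂=50.000, s₂=3.354, n₂=9
s_p² = [9·3.860² + 8·3.354²]/17 = 13.1824
SE = √(s_p²·(1/10+1/9)) = 1.6682
t = (31.700−50.000)/1.6682 = -10.9698
df = 17
p-value (one-sided, H₁ greater) = 1.00000
At α=0.1: p ≥ α → fail to reject H₀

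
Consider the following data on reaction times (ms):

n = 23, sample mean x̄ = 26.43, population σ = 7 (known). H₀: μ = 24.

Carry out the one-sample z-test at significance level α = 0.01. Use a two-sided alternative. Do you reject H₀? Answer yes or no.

SE = σ/√n = 7/√23 = 1.4596
z = (x̄−μ₀)/SE = (26.43−24)/1.4596 = 1.6648
p-value (two-sided) = 0.09594
At α=0.01: p ≥ α → fail to reject H₀

reject H₀: no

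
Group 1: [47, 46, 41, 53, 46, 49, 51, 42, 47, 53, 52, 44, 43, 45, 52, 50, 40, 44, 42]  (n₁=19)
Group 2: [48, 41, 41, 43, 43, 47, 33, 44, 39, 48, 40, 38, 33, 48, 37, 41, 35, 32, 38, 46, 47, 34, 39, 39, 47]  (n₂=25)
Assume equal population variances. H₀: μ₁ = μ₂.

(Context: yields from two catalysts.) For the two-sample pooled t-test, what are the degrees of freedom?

df = n₁ + n₂ − 2 = 19 + 25 − 2 = 42

degrees of freedom = 42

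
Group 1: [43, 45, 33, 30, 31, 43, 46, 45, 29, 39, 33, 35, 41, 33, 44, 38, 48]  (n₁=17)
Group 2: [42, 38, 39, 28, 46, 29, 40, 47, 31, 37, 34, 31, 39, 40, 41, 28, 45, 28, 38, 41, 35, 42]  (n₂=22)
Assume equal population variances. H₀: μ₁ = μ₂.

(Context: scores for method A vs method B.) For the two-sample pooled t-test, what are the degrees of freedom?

degrees of freedom = 37

df = n₁ + n₂ − 2 = 17 + 22 − 2 = 37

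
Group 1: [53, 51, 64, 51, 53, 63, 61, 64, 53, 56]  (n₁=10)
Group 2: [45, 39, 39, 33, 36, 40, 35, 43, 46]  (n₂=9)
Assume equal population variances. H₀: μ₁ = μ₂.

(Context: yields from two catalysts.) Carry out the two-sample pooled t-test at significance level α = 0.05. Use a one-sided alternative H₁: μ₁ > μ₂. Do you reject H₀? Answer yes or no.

x̄₁=56.900, s₁=5.486, n₁=10
x̄₂=39.556, s₂=4.475, n₂=9
s_p² = [9·5.486² + 8·4.475²]/17 = 25.3601
SE = √(s_p²·(1/10+1/9)) = 2.3138
t = (56.900−39.556)/2.3138 = 7.4960
df = 17
p-value (one-sided, H₁ greater) = 0.00000
At α=0.05: p < α → reject H₀

reject H₀: yes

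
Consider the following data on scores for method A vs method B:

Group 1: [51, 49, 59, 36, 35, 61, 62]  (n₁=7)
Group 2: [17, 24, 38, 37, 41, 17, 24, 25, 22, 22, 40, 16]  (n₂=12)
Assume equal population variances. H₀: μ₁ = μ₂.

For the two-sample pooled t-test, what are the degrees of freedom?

df = n₁ + n₂ − 2 = 7 + 12 − 2 = 17

degrees of freedom = 17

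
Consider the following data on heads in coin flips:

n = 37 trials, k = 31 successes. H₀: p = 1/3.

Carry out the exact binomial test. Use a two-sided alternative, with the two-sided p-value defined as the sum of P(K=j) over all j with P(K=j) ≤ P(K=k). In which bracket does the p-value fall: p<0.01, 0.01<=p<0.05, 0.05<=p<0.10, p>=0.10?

Exact binomial: n=37, k=31, p₀=1/3=0.3333
P(X=j) = C(n,j)·p₀^j·(1−p₀)^(n−j); p = Σ P(X=j) over j with P(X=j) ≤ P(X=31)
p-value (two-sided) = 0.00000
→ bracket: p<0.01

p-value bracket: p<0.01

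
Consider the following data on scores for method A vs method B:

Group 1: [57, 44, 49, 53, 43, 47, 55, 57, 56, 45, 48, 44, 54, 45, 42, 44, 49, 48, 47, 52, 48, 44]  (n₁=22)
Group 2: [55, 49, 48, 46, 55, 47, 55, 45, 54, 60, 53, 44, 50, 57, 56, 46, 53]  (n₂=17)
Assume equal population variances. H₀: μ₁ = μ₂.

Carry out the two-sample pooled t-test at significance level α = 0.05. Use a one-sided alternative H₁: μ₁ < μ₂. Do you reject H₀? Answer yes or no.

x̄₁=48.682, s₁=4.824, n₁=22
x̄₂=51.353, s₂=4.808, n₂=17
s_p² = [21·4.824² + 16·4.808²]/37 = 23.2069
SE = √(s_p²·(1/22+1/17)) = 1.5556
t = (48.682−51.353)/1.5556 = -1.7171
df = 37
p-value (one-sided, H₁ less) = 0.04716
At α=0.05: p < α → reject H₀

reject H₀: yes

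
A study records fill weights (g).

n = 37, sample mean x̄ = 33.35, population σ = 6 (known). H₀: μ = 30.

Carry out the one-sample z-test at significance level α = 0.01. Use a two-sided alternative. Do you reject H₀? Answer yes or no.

reject H₀: yes

SE = σ/√n = 6/√37 = 0.9864
z = (x̄−μ₀)/SE = (33.35−30)/0.9864 = 3.3962
p-value (two-sided) = 0.00068
At α=0.01: p < α → reject H₀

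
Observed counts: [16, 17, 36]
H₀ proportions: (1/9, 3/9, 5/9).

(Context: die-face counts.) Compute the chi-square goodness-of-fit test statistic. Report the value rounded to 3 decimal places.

n = 69; E_i = n·p_i = [7.67, 23.00, 38.33]
χ² = (16−7.67)²/7.67 + (17−23.00)²/23.00 + (36−38.33)²/38.33 = 10.7652
df = 2

test statistic = 10.765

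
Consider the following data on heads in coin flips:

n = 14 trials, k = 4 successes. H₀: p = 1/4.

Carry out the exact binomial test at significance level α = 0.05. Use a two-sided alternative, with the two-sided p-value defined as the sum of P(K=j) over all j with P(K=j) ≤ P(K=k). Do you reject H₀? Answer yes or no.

reject H₀: no

Exact binomial: n=14, k=4, p₀=1/4=0.2500
P(X=j) = C(n,j)·p₀^j·(1−p₀)^(n−j); p = Σ P(X=j) over j with P(X=j) ≤ P(X=4)
p-value (two-sided) = 0.75979
At α=0.05: p ≥ α → fail to reject H₀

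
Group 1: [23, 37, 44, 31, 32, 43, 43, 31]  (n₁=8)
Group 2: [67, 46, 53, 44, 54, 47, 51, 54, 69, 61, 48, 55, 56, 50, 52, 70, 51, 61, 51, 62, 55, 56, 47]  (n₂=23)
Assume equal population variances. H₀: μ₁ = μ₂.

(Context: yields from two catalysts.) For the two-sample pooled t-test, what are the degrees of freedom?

degrees of freedom = 29

df = n₁ + n₂ − 2 = 8 + 23 − 2 = 29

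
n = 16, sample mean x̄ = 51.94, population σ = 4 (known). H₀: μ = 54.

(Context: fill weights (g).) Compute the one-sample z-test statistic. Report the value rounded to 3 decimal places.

SE = σ/√n = 4/√16 = 1.0000
z = (x̄−μ₀)/SE = (51.94−54)/1.0000 = -2.0600

test statistic = -2.060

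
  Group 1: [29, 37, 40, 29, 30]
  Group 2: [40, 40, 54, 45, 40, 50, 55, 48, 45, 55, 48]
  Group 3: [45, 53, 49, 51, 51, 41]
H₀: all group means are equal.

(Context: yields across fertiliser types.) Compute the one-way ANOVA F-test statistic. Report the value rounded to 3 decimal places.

test statistic = 14.405

Group means [33.00, 47.27, 48.33], grand mean 44.318
SSB = Σnᵢ(x̄ᵢ−x̄)² = 833.258; SSW = ΣΣ(x−x̄ᵢ)² = 549.515
MSB = 833.258/2 = 416.6288; MSW = 549.515/19 = 28.9219
F = MSB/MSW = 14.4053
df = (2, 19)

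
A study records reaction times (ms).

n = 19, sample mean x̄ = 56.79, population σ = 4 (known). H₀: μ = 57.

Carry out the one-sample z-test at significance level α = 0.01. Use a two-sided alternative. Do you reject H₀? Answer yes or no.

reject H₀: no

SE = σ/√n = 4/√19 = 0.9177
z = (x̄−μ₀)/SE = (56.79−57)/0.9177 = -0.2288
p-value (two-sided) = 0.81899
At α=0.01: p ≥ α → fail to reject H₀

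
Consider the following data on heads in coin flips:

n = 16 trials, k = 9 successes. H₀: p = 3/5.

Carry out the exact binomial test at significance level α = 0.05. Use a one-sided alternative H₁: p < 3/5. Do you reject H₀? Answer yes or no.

reject H₀: no

Exact binomial: n=16, k=9, p₀=3/5=0.6000
P(X≤9) from Σ C(n,i)·p₀^i·(1−p₀)^(n−i)
p-value (one-sided, H₁ less) = 0.47283
At α=0.05: p ≥ α → fail to reject H₀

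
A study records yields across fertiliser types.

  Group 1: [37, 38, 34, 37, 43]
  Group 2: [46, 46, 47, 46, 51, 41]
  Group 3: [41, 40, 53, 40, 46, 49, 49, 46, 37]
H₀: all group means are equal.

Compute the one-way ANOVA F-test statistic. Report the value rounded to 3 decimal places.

Group means [37.80, 46.17, 44.56], grand mean 43.350
SSB = Σnᵢ(x̄ᵢ−x̄)² = 214.694; SSW = ΣΣ(x−x̄ᵢ)² = 319.856
MSB = 214.694/2 = 107.3472; MSW = 319.856/17 = 18.8150
F = MSB/MSW = 5.7054
df = (2, 17)

test statistic = 5.705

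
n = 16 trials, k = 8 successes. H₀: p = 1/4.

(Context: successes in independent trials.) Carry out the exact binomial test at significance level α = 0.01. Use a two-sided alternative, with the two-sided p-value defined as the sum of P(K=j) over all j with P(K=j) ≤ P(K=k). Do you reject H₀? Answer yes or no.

reject H₀: no

Exact binomial: n=16, k=8, p₀=1/4=0.2500
P(X=j) = C(n,j)·p₀^j·(1−p₀)^(n−j); p = Σ P(X=j) over j with P(X=j) ≤ P(X=8)
p-value (two-sided) = 0.03715
At α=0.01: p ≥ α → fail to reject H₀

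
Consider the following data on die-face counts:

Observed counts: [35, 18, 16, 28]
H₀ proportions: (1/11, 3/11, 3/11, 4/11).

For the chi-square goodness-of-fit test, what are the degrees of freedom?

degrees of freedom = 3

df = k − 1 = 4 − 1 = 3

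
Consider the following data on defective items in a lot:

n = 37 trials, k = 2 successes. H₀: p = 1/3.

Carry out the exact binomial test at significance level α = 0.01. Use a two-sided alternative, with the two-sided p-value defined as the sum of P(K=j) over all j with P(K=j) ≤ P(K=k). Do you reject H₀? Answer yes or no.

reject H₀: yes

Exact binomial: n=37, k=2, p₀=1/3=0.3333
P(X=j) = C(n,j)·p₀^j·(1−p₀)^(n−j); p = Σ P(X=j) over j with P(X=j) ≤ P(X=2)
p-value (two-sided) = 0.00008
At α=0.01: p < α → reject H₀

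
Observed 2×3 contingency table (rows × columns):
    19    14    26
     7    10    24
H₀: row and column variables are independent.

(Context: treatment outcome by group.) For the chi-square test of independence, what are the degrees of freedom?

df = (r−1)(c−1) = (2−1)·(3−1) = 2

degrees of freedom = 2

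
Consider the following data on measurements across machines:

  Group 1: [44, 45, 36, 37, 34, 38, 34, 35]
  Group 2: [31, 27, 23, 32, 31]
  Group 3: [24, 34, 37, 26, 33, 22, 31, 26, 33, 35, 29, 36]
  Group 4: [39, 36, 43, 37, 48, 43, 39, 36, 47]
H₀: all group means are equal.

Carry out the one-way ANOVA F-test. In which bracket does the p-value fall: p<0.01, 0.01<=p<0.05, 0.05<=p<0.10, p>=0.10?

Group means [37.88, 28.80, 30.50, 40.89], grand mean 34.735
SSB = Σnᵢ(x̄ᵢ−x̄)² = 811.054; SSW = ΣΣ(x−x̄ᵢ)² = 629.564
MSB = 811.054/3 = 270.3513; MSW = 629.564/30 = 20.9855
F = MSB/MSW = 12.8828
df = (3, 30)
p-value (upper-tail) = 0.00001
→ bracket: p<0.01

p-value bracket: p<0.01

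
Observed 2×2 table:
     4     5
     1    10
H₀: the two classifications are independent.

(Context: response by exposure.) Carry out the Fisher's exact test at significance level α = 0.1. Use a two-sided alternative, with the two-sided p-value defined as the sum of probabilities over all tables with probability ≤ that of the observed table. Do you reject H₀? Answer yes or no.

Margins: r₁=9, r₂=11, c₁=5, c₂=15, n=20
p_obs = C(9,4)·C(11,1)/C(20,5); sum pmf over tables with pmf ≤ p_obs
p-value (two-sided) = 0.12732
At α=0.1: p ≥ α → fail to reject H₀

reject H₀: no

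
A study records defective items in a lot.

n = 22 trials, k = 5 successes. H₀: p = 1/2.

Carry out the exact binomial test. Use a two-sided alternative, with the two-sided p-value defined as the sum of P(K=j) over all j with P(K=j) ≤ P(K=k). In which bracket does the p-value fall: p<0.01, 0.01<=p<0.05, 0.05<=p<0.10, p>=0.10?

p-value bracket: 0.01<=p<0.05

Exact binomial: n=22, k=5, p₀=1/2=0.5000
P(X=j) = C(n,j)·p₀^j·(1−p₀)^(n−j); p = Σ P(X=j) over j with P(X=j) ≤ P(X=5)
p-value (two-sided) = 0.01690
→ bracket: 0.01<=p<0.05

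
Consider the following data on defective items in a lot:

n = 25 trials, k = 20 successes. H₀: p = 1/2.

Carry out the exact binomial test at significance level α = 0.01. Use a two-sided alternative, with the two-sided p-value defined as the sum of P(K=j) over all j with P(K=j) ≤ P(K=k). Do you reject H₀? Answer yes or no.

reject H₀: yes

Exact binomial: n=25, k=20, p₀=1/2=0.5000
P(X=j) = C(n,j)·p₀^j·(1−p₀)^(n−j); p = Σ P(X=j) over j with P(X=j) ≤ P(X=20)
p-value (two-sided) = 0.00408
At α=0.01: p < α → reject H₀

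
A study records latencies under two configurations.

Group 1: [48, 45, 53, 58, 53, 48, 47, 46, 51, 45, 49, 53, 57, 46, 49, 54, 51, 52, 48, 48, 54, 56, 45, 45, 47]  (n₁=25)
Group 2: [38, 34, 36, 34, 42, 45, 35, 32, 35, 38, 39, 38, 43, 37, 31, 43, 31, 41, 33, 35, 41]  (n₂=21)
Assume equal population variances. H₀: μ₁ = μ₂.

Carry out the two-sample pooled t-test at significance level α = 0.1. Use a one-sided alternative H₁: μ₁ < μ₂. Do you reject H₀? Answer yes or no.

x̄₁=49.920, s₁=3.989, n₁=25
x̄₂=37.190, s₂=4.143, n₂=21
s_p² = [24·3.989² + 20·4.143²]/44 = 16.4790
SE = √(s_p²·(1/25+1/21)) = 1.2016
t = (49.920−37.190)/1.2016 = 10.5937
df = 44
p-value (one-sided, H₁ less) = 1.00000
At α=0.1: p ≥ α → fail to reject H₀

reject H₀: no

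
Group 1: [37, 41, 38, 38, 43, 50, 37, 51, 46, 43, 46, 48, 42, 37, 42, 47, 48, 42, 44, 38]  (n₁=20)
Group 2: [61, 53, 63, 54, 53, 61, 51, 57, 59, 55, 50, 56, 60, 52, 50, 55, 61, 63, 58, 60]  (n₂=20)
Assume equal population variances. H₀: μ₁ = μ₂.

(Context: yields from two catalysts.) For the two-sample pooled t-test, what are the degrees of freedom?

df = n₁ + n₂ − 2 = 20 + 20 − 2 = 38

degrees of freedom = 38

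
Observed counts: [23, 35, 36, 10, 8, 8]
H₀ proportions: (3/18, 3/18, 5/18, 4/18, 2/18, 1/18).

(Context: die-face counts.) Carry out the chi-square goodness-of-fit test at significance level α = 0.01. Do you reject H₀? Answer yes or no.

reject H₀: yes

n = 120; E_i = n·p_i = [20.00, 20.00, 33.33, 26.67, 13.33, 6.67]
χ² = (23−20.00)²/20.00 + (35−20.00)²/20.00 + (36−33.33)²/33.33 + (10−26.67)²/26.67 + (8−13.33)²/13.33 + (8−6.67)²/6.67 = 24.7300
df = 5
p-value (upper-tail) = 0.00016
At α=0.01: p < α → reject H₀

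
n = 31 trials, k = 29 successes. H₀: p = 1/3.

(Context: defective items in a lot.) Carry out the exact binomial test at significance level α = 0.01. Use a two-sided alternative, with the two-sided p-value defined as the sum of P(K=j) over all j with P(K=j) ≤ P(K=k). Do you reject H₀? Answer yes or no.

Exact binomial: n=31, k=29, p₀=1/3=0.3333
P(X=j) = C(n,j)·p₀^j·(1−p₀)^(n−j); p = Σ P(X=j) over j with P(X=j) ≤ P(X=29)
p-value (two-sided) = 0.00000
At α=0.01: p < α → reject H₀

reject H₀: yes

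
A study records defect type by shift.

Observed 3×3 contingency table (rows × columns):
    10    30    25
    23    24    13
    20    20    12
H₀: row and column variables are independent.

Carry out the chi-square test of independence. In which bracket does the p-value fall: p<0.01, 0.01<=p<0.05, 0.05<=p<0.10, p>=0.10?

Row totals [65, 60, 52], col totals [53, 74, 50], n=177
χ² = (10−19.46)²/19.46 + (30−27.18)²/27.18 + (25−18.36)²/18.36 + (23−17.97)²/17.97 + (24−25.08)²/25.08 + (13−16.95)²/16.95 + (20−15.57)²/15.57 + (20−21.74)²/21.74 + (12−14.69)²/14.69 = 11.5640
df = 4
p-value (upper-tail) = 0.02091
→ bracket: 0.01<=p<0.05

p-value bracket: 0.01<=p<0.05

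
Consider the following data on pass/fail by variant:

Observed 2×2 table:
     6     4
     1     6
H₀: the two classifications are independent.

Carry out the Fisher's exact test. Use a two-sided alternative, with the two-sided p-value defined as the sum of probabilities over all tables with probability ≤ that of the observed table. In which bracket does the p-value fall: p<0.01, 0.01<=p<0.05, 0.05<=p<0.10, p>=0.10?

p-value bracket: p>=0.10

Margins: r₁=10, r₂=7, c₁=7, c₂=10, n=17
p_obs = C(10,6)·C(7,1)/C(17,7); sum pmf over tables with pmf ≤ p_obs
p-value (two-sided) = 0.13400
→ bracket: p>=0.10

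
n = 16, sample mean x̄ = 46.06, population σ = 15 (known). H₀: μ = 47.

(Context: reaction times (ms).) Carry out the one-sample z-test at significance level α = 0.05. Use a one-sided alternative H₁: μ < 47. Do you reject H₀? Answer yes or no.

reject H₀: no

SE = σ/√n = 15/√16 = 3.7500
z = (x̄−μ₀)/SE = (46.06−47)/3.7500 = -0.2507
p-value (one-sided, H₁ less) = 0.40104
At α=0.05: p ≥ α → fail to reject H₀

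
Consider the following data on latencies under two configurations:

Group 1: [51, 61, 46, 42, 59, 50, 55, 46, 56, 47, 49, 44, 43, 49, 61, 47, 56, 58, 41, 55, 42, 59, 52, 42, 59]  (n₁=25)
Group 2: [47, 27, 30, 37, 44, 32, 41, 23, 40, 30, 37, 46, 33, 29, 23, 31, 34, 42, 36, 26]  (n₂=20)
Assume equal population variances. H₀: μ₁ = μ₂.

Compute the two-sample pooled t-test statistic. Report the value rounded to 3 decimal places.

test statistic = 7.866

x̄₁=50.800, s₁=6.677, n₁=25
x̄₂=34.400, s₂=7.279, n₂=20
s_p² = [24·6.677² + 19·7.279²]/43 = 48.2977
SE = √(s_p²·(1/25+1/20)) = 2.0849
t = (50.800−34.400)/2.0849 = 7.8661
df = 43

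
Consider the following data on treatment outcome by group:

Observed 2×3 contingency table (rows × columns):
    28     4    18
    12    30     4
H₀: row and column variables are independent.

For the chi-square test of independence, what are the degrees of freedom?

degrees of freedom = 2

df = (r−1)(c−1) = (2−1)·(3−1) = 2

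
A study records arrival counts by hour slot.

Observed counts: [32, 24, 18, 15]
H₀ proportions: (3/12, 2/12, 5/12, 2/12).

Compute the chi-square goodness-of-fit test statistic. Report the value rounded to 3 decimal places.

n = 89; E_i = n·p_i = [22.25, 14.83, 37.08, 14.83]
χ² = (32−22.25)²/22.25 + (24−14.83)²/14.83 + (18−37.08)²/37.08 + (15−14.83)²/14.83 = 19.7596
df = 3

test statistic = 19.760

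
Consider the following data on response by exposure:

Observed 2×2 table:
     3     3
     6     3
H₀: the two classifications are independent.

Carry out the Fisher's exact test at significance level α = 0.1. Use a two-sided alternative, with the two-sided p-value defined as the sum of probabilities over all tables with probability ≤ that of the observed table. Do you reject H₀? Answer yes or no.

reject H₀: no

Margins: r₁=6, r₂=9, c₁=9, c₂=6, n=15
p_obs = C(6,3)·C(9,6)/C(15,9); sum pmf over tables with pmf ≤ p_obs
p-value (two-sided) = 0.62238
At α=0.1: p ≥ α → fail to reject H₀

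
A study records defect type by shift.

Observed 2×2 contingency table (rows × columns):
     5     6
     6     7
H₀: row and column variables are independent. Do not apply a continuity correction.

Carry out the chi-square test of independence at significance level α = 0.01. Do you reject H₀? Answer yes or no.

reject H₀: no

Row totals [11, 13], col totals [11, 13], n=24
χ² = (5−5.04)²/5.04 + (6−5.96)²/5.96 + (6−5.96)²/5.96 + (7−7.04)²/7.04 = 0.0012
df = 1
p-value (upper-tail) = 0.97267
At α=0.01: p ≥ α → fail to reject H₀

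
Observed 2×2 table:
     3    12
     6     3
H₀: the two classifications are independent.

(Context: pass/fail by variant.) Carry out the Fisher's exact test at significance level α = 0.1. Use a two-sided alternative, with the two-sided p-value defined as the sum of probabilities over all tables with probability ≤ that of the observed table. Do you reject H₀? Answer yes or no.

reject H₀: yes

Margins: r₁=15, r₂=9, c₁=9, c₂=15, n=24
p_obs = C(15,3)·C(9,6)/C(24,9); sum pmf over tables with pmf ≤ p_obs
p-value (two-sided) = 0.03605
At α=0.1: p < α → reject H₀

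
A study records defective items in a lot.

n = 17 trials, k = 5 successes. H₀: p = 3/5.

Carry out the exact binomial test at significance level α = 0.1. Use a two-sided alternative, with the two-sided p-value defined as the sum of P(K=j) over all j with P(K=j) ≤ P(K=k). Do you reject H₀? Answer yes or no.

Exact binomial: n=17, k=5, p₀=3/5=0.6000
P(X=j) = C(n,j)·p₀^j·(1−p₀)^(n−j); p = Σ P(X=j) over j with P(X=j) ≤ P(X=5)
p-value (two-sided) = 0.01268
At α=0.1: p < α → reject H₀

reject H₀: yes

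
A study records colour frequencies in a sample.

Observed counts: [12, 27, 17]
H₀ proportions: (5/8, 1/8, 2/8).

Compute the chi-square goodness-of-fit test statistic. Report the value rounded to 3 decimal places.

test statistic = 72.900

n = 56; E_i = n·p_i = [35.00, 7.00, 14.00]
χ² = (12−35.00)²/35.00 + (27−7.00)²/7.00 + (17−14.00)²/14.00 = 72.9000
df = 2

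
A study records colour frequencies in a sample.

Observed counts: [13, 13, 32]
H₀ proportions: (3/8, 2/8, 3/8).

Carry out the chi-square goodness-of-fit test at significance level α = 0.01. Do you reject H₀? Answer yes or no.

reject H₀: no

n = 58; E_i = n·p_i = [21.75, 14.50, 21.75]
χ² = (13−21.75)²/21.75 + (13−14.50)²/14.50 + (32−21.75)²/21.75 = 8.5057
df = 2
p-value (upper-tail) = 0.01422
At α=0.01: p ≥ α → fail to reject H₀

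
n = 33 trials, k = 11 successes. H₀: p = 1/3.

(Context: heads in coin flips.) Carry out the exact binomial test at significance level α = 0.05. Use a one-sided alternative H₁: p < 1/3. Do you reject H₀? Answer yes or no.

reject H₀: no

Exact binomial: n=33, k=11, p₀=1/3=0.3333
P(X≤11) from Σ C(n,i)·p₀^i·(1−p₀)^(n−i)
p-value (one-sided, H₁ less) = 0.58091
At α=0.05: p ≥ α → fail to reject H₀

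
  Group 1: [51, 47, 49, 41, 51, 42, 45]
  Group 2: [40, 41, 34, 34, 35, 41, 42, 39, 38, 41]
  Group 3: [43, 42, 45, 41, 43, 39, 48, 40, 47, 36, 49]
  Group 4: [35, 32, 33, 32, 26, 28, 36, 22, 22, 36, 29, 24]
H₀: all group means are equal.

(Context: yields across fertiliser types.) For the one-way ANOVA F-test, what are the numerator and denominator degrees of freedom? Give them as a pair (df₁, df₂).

k = 4 groups, N = 40 total
df = (k−1, N−k) = (4−1, 40−4) = (3, 36)

degrees of freedom = [3, 36]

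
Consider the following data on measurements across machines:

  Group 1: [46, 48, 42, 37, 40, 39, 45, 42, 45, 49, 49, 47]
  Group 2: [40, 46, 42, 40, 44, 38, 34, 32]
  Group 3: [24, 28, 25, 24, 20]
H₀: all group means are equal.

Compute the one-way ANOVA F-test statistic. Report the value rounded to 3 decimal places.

test statistic = 41.774

Group means [44.08, 39.50, 24.20], grand mean 38.640
SSB = Σnᵢ(x̄ᵢ−x̄)² = 1404.043; SSW = ΣΣ(x−x̄ᵢ)² = 369.717
MSB = 1404.043/2 = 702.0217; MSW = 369.717/22 = 16.8053
F = MSB/MSW = 41.7738
df = (2, 22)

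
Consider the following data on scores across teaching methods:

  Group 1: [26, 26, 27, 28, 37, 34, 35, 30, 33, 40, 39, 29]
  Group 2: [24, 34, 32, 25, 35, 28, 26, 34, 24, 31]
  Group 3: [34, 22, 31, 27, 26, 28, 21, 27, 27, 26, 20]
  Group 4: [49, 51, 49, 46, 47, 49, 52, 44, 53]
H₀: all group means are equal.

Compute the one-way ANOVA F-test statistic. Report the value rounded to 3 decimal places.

Group means [32.00, 29.30, 26.27, 48.89], grand mean 33.476
SSB = Σnᵢ(x̄ᵢ−x̄)² = 2909.305; SSW = ΣΣ(x−x̄ᵢ)² = 691.171
MSB = 2909.305/3 = 969.7685; MSW = 691.171/38 = 18.1887
F = MSB/MSW = 53.3171
df = (3, 38)

test statistic = 53.317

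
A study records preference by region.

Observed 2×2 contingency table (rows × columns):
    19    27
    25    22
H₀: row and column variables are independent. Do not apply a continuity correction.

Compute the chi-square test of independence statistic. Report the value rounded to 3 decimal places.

Row totals [46, 47], col totals [44, 49], n=93
χ² = (19−21.76)²/21.76 + (27−24.24)²/24.24 + (25−22.24)²/22.24 + (22−24.76)²/24.76 = 1.3178
df = 1

test statistic = 1.318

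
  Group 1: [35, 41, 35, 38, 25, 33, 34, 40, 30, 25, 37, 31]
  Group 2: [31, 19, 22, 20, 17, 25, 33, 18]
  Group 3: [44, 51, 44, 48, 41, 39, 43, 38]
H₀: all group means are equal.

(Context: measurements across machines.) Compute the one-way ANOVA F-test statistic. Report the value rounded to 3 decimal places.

test statistic = 30.206

Group means [33.67, 23.12, 43.50], grand mean 33.464
SSB = Σnᵢ(x̄ᵢ−x̄)² = 1661.423; SSW = ΣΣ(x−x̄ᵢ)² = 687.542
MSB = 1661.423/2 = 830.7113; MSW = 687.542/25 = 27.5017
F = MSB/MSW = 30.2059
df = (2, 25)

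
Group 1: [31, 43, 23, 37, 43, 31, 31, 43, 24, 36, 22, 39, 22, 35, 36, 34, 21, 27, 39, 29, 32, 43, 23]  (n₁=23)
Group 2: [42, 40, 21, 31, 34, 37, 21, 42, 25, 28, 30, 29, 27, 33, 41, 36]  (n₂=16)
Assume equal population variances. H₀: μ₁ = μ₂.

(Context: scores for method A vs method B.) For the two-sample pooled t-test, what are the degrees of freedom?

df = n₁ + n₂ − 2 = 23 + 16 − 2 = 37

degrees of freedom = 37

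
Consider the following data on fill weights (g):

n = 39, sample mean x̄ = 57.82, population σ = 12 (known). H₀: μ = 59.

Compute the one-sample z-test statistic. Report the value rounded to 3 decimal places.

SE = σ/√n = 12/√39 = 1.9215
z = (x̄−μ₀)/SE = (57.82−59)/1.9215 = -0.6141

test statistic = -0.614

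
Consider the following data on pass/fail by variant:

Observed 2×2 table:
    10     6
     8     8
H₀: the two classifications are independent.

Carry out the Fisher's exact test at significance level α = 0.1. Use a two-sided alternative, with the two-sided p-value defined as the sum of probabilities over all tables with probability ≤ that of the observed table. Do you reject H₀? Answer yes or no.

Margins: r₁=16, r₂=16, c₁=18, c₂=14, n=32
p_obs = C(16,10)·C(16,8)/C(32,18); sum pmf over tables with pmf ≤ p_obs
p-value (two-sided) = 0.72239
At α=0.1: p ≥ α → fail to reject H₀

reject H₀: no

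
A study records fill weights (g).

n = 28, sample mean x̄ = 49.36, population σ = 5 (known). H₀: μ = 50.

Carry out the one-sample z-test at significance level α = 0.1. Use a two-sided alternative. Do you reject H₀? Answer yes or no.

SE = σ/√n = 5/√28 = 0.9449
z = (x̄−μ₀)/SE = (49.36−50)/0.9449 = -0.6773
p-value (two-sided) = 0.49821
At α=0.1: p ≥ α → fail to reject H₀

reject H₀: no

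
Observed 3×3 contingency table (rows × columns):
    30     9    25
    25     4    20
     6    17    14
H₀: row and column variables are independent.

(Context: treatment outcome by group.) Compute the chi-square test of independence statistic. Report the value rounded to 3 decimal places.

test statistic = 24.402

Row totals [64, 49, 37], col totals [61, 30, 59], n=150
χ² = (30−26.03)²/26.03 + (9−12.80)²/12.80 + (25−25.17)²/25.17 + (25−19.93)²/19.93 + (4−9.80)²/9.80 + (20−19.27)²/19.27 + (6−15.05)²/15.05 + (17−7.40)²/7.40 + (14−14.55)²/14.55 = 24.4019
df = 4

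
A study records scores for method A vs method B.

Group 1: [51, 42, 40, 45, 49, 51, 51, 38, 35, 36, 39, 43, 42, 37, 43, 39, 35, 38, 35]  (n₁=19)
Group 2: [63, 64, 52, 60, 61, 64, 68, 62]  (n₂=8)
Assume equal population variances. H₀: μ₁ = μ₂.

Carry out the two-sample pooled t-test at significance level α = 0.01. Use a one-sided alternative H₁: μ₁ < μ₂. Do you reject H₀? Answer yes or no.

reject H₀: yes

x̄₁=41.526, s₁=5.581, n₁=19
x̄₂=61.750, s₂=4.621, n₂=8
s_p² = [18·5.581² + 7·4.621²]/25 = 28.4095
SE = √(s_p²·(1/19+1/8)) = 2.2464
t = (41.526−61.750)/2.2464 = -9.0026
df = 25
p-value (one-sided, H₁ less) = 0.00000
At α=0.01: p < α → reject H₀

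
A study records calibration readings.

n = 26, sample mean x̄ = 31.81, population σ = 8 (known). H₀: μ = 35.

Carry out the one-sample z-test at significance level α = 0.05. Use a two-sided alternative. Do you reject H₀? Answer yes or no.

SE = σ/√n = 8/√26 = 1.5689
z = (x̄−μ₀)/SE = (31.81−35)/1.5689 = -2.0332
p-value (two-sided) = 0.04203
At α=0.05: p < α → reject H₀

reject H₀: yes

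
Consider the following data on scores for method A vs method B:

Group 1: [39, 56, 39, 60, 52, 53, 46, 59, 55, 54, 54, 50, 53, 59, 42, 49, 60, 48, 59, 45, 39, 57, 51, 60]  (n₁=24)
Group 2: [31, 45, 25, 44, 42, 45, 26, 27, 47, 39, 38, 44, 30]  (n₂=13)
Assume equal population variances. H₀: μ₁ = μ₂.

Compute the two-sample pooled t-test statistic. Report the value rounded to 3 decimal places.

x̄₁=51.625, s₁=6.971, n₁=24
x̄₂=37.154, s₂=8.194, n₂=13
s_p² = [23·6.971² + 12·8.194²]/35 = 54.9519
SE = √(s_p²·(1/24+1/13)) = 2.5528
t = (51.625−37.154)/2.5528 = 5.6688
df = 35

test statistic = 5.669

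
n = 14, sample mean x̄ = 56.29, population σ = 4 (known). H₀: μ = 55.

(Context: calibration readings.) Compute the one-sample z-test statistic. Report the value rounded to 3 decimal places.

SE = σ/√n = 4/√14 = 1.0690
z = (x̄−μ₀)/SE = (56.29−55)/1.0690 = 1.2067

test statistic = 1.207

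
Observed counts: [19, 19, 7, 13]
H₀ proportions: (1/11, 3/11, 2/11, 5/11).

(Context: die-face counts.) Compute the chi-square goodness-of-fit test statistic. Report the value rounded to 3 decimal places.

test statistic = 44.344

n = 58; E_i = n·p_i = [5.27, 15.82, 10.55, 26.36]
χ² = (19−5.27)²/5.27 + (19−15.82)²/15.82 + (7−10.55)²/10.55 + (13−26.36)²/26.36 = 44.3443
df = 3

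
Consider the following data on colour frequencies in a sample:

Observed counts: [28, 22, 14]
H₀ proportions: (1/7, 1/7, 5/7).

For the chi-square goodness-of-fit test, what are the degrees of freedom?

degrees of freedom = 2

df = k − 1 = 3 − 1 = 2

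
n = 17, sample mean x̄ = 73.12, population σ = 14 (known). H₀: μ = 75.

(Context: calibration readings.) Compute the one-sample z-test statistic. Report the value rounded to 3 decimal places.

test statistic = -0.554

SE = σ/√n = 14/√17 = 3.3955
z = (x̄−μ₀)/SE = (73.12−75)/3.3955 = -0.5537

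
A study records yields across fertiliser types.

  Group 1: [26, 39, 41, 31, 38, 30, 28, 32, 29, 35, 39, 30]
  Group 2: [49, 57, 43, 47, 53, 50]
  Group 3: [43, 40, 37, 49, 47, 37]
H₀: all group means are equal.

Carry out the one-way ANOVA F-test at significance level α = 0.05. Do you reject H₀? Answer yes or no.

reject H₀: yes

Group means [33.17, 49.83, 42.17], grand mean 39.583
SSB = Σnᵢ(x̄ᵢ−x̄)² = 1164.500; SSW = ΣΣ(x−x̄ᵢ)² = 523.333
MSB = 1164.500/2 = 582.2500; MSW = 523.333/21 = 24.9206
F = MSB/MSW = 23.3642
df = (2, 21)
p-value (upper-tail) = 0.00000
At α=0.05: p < α → reject H₀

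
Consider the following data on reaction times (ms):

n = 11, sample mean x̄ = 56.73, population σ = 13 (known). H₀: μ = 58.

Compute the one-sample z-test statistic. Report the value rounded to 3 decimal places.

SE = σ/√n = 13/√11 = 3.9196
z = (x̄−μ₀)/SE = (56.73−58)/3.9196 = -0.3240

test statistic = -0.324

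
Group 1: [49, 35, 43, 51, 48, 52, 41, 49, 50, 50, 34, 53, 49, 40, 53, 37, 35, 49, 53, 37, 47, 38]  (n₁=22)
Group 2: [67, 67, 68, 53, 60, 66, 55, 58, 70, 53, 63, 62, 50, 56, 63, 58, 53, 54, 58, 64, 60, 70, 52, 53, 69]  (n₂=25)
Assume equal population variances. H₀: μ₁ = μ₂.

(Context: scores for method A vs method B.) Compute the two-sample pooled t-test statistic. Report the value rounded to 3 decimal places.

x̄₁=45.136, s₁=6.714, n₁=22
x̄₂=60.080, s₂=6.344, n₂=25
s_p² = [21·6.714² + 24·6.344²]/45 = 42.4985
SE = √(s_p²·(1/22+1/25)) = 1.9057
t = (45.136−60.080)/1.9057 = -7.8416
df = 45

test statistic = -7.842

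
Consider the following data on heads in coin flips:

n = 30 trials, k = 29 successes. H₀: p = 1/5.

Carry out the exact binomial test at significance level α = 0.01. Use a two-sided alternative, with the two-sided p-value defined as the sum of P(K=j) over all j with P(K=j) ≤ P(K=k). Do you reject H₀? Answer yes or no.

Exact binomial: n=30, k=29, p₀=1/5=0.2000
P(X=j) = C(n,j)·p₀^j·(1−p₀)^(n−j); p = Σ P(X=j) over j with P(X=j) ≤ P(X=29)
p-value (two-sided) = 0.00000
At α=0.01: p < α → reject H₀

reject H₀: yes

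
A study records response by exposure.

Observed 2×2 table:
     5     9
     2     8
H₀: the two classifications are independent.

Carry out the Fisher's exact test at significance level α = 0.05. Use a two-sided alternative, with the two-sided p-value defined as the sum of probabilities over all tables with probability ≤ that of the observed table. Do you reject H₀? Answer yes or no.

Margins: r₁=14, r₂=10, c₁=7, c₂=17, n=24
p_obs = C(14,5)·C(10,2)/C(24,7); sum pmf over tables with pmf ≤ p_obs
p-value (two-sided) = 0.65294
At α=0.05: p ≥ α → fail to reject H₀

reject H₀: no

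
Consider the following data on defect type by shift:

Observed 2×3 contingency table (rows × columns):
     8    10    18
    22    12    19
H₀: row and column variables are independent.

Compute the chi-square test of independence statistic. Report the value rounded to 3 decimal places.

test statistic = 3.627

Row totals [36, 53], col totals [30, 22, 37], n=89
χ² = (8−12.13)²/12.13 + (10−8.90)²/8.90 + (18−14.97)²/14.97 + (22−17.87)²/17.87 + (12−13.10)²/13.10 + (19−22.03)²/22.03 = 3.6273
df = 2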